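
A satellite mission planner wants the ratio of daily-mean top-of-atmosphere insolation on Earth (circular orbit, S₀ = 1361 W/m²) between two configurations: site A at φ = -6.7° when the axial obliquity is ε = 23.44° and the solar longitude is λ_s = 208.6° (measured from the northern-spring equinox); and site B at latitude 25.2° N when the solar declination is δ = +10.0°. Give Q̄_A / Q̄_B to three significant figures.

— Configuration A (φ=-6.7°):
Solar declination: sin δ = sin ε · sin λ_s = sin 23.44° × sin 208.6° = -0.19042, so δ = -10.977°.
cos H₀ = −tan(-6.7°) tan(-10.977°) = -0.0228, H₀ = 1.5936 rad.
Bracket: H₀ sin φ sin δ + cos φ cos δ sin H₀ = 1.5936×-0.11667×-0.19042 + 0.99317×0.98170×0.99974 = 0.035404 + 0.974741 = 1.010145.
Q̄ = (S₀/π) × [bracket] = (1361/π) × 1.010145 = 437.61 W/m².
— Configuration B (φ=+25.2°):
cos H₀ = −tan(+25.2°) tan(+10.000°) = -0.0830, H₀ = 1.6539 rad.
Bracket: H₀ sin φ sin δ + cos φ cos δ sin H₀ = 1.6539×0.42578×0.17365 + 0.90483×0.98481×0.99655 = 0.122284 + 0.888011 = 1.010295.
Q̄ = (S₀/π) × [bracket] = (1361/π) × 1.010295 = 437.68 W/m².
Ratio Q̄_A / Q̄_B = 437.61 / 437.68 = 0.9998.

Q̄_A / Q̄_B ≈ 1.00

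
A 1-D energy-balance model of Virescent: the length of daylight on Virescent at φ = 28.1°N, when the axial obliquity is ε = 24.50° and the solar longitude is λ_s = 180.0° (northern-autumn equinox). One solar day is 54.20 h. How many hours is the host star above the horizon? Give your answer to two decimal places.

Solar declination: sin δ = sin ε · sin λ_s = sin 24.50° × sin 180.0° = 0.00000, so δ = +0.000°.
cos H₀ = −tan φ · tan δ = −tan(+28.1°) × tan(+0.000°) = -0.0000, so H₀ = 1.5708 rad = 90.00°.
Daylight = 2H₀/(2π) × 54.20 h = (1.5708/π) × 54.20 = 27.10 h.

27.10 h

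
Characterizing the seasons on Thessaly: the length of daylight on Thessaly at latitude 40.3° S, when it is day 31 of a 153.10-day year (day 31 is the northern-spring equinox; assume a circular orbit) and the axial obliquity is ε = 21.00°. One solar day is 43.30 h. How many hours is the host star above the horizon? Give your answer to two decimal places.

Solar longitude: L_s = 360° × (31 − 31)/153.10 = 0.000°.
sin δ = sin 21.00° × sin 0.000° = 0.00000, so δ = +0.000°.
cos h₀ = −tan ϕ · tan δ = −tan(-40.3°) × tan(+0.000°) = 0.0000, so h₀ = 1.5708 rad = 90.00°.
Daylight = 2h₀/(2π) × 43.30 h = (1.5708/π) × 43.30 = 21.65 h.

21.65 h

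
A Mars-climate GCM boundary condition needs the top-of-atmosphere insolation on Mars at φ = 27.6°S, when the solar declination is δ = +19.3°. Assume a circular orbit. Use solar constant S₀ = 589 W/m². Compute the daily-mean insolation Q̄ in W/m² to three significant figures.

Q̄ ≈ 114 W/m²

cos H₀ = −tan(-27.6°) tan(+19.300°) = 0.1831, H₀ = 1.3867 rad.
Bracket: H₀ sin φ sin δ + cos φ cos δ sin H₀ = 1.3867×-0.46330×0.33051 + 0.88620×0.94380×0.98310 = -0.212339 + 0.822260 = 0.609921.
Q̄ = (S₀/π) × [bracket] = (589/π) × 0.609921 = 114.4 W/m².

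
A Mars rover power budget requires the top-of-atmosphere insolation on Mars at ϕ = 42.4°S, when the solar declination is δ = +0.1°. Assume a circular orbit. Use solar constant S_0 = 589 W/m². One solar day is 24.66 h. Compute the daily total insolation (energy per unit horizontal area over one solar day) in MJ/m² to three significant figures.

12.3 MJ/m²

cos h₀ = −tan(-42.4°) tan(+0.100°) = 0.0016, h₀ = 1.5692 rad.
Bracket: h₀ sin ϕ sin δ + cos ϕ cos δ sin h₀ = 1.5692×-0.67430×0.00175 + 0.73846×1.00000×1.00000 = -0.001852 + 0.738460 = 0.736608.
Q̄ = (S_0/π) × [bracket] = (589/π) × 0.736608 = 138.10 W/m².
Daily total = Q̄ × 24.66 h × 3600 s/h = 138.10 × 24.66 × 3600 / 10⁶ = 12.26 MJ/m².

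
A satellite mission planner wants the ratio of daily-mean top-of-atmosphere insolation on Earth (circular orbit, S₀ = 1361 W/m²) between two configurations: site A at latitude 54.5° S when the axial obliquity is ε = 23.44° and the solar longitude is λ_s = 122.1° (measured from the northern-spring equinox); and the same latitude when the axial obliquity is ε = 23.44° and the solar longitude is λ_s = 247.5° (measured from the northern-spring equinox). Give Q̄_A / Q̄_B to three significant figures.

— Configuration A (φ=-54.5°):
Solar declination: sin δ = sin ε · sin λ_s = sin 23.44° × sin 122.1° = 0.33698, so δ = +19.693°.
cos H₀ = −tan(-54.5°) tan(+19.693°) = 0.5018, H₀ = 1.0452 rad.
Bracket: H₀ sin φ sin δ + cos φ cos δ sin H₀ = 1.0452×-0.81412×0.33698 + 0.58070×0.94151×0.86500 = -0.286742 + 0.472926 = 0.186184.
Q̄ = (S₀/π) × [bracket] = (1361/π) × 0.186184 = 80.659 W/m².
— Configuration B (φ=-54.5°):
Solar declination: sin δ = sin ε · sin λ_s = sin 23.44° × sin 247.5° = -0.36751, so δ = -21.562°.
cos H₀ = −tan(-54.5°) tan(-21.562°) = -0.5540, H₀ = 2.1580 rad.
Bracket: H₀ sin φ sin δ + cos φ cos δ sin H₀ = 2.1580×-0.81412×-0.36751 + 0.58070×0.93002×0.83252 = 0.645668 + 0.449613 = 1.095281.
Q̄ = (S₀/π) × [bracket] = (1361/π) × 1.095281 = 474.50 W/m².
Ratio Q̄_A / Q̄_B = 80.659 / 474.50 = 0.1700.

Q̄_A / Q̄_B ≈ 0.170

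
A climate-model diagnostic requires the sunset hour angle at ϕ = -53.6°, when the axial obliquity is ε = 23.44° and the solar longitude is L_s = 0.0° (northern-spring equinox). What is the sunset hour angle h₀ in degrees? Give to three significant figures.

Solar declination: sin δ = sin ε · sin L_s = sin 23.44° × sin 0.0° = 0.00000, so δ = +0.000°.
cos h₀ = −tan ϕ · tan δ = −tan(-53.6°) × tan(+0.000°) = 0.0000, so h₀ = 1.5708 rad = 90.00°.

h₀ = 90.0°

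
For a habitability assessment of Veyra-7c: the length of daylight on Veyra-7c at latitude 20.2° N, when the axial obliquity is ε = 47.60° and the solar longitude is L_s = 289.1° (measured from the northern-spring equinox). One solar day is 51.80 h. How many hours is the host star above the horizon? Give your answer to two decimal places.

Solar declination: sin δ = sin ε · sin L_s = sin 47.60° × sin 289.1° = -0.69780, so δ = -44.251°.
cos h₀ = −tan ϕ · tan δ = −tan(+20.2°) × tan(-44.251°) = 0.3584, so h₀ = 1.2042 rad = 69.00°.
Daylight = 2h₀/(2π) × 51.80 h = (1.2042/π) × 51.80 = 19.86 h.

19.86 h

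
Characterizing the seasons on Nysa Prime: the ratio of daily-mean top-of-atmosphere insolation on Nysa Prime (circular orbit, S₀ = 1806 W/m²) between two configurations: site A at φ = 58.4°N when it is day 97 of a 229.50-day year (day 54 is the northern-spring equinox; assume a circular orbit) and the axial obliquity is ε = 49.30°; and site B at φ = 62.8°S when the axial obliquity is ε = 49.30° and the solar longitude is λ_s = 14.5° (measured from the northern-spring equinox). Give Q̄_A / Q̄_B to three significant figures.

Q̄_A / Q̄_B ≈ 8.68

— Configuration A (φ=+58.4°):
Solar longitude: λ_s = 360° × (97 − 54)/229.50 = 67.451°.
sin δ = sin 49.30° × sin 67.451° = 0.70018, so δ = +44.441°.
cos H₀ = −tan(+58.4°) tan(+44.441°) = -1.5941 ≤ −1 ⇒ polar day, H₀ = π.
Bracket: H₀ sin φ sin δ + cos φ cos δ sin H₀ = 3.1416×0.85173×0.70018 + 0.52399×0.71397×0.00000 = 1.873538 + 0.000000 = 1.873538.
Q̄ = (S₀/π) × [bracket] = (1806/π) × 1.873538 = 1077.0 W/m².
— Configuration B (φ=-62.8°):
Solar declination: sin δ = sin ε · sin λ_s = sin 49.30° × sin 14.5° = 0.18982, so δ = +10.942°.
cos H₀ = −tan(-62.8°) tan(+10.942°) = 0.3762, H₀ = 1.1851 rad.
Bracket: H₀ sin φ sin δ + cos φ cos δ sin H₀ = 1.1851×-0.88942×0.18982 + 0.45710×0.98182×0.92654 = -0.200080 + 0.415822 = 0.215742.
Q̄ = (S₀/π) × [bracket] = (1806/π) × 0.215742 = 124.02 W/m².
Ratio Q̄_A / Q̄_B = 1077.0 / 124.02 = 8.684.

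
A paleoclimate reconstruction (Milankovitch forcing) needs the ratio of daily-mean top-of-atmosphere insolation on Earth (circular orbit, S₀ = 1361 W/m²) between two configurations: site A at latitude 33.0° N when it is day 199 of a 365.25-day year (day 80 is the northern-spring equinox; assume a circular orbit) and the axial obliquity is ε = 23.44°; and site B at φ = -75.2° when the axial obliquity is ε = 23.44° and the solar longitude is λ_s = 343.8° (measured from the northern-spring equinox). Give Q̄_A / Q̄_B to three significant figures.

Q̄_A / Q̄_B ≈ 2.49

— Configuration A (φ=+33.0°):
Solar longitude: λ_s = 360° × (199 − 80)/365.25 = 117.290°.
sin δ = sin 23.44° × sin 117.290° = 0.35352, so δ = +20.702°.
cos H₀ = −tan(+33.0°) tan(+20.702°) = -0.2454, H₀ = 1.8188 rad.
Bracket: H₀ sin φ sin δ + cos φ cos δ sin H₀ = 1.8188×0.54464×0.35352 + 0.83867×0.93543×0.96942 = 0.350194 + 0.760527 = 1.110721.
Q̄ = (S₀/π) × [bracket] = (1361/π) × 1.110721 = 481.19 W/m².
— Configuration B (φ=-75.2°):
Solar declination: sin δ = sin ε · sin λ_s = sin 23.44° × sin 343.8° = -0.11098, so δ = -6.372°.
cos H₀ = −tan(-75.2°) tan(-6.372°) = -0.4227, H₀ = 2.0072 rad.
Bracket: H₀ sin φ sin δ + cos φ cos δ sin H₀ = 2.0072×-0.96682×-0.11098 + 0.25545×0.99382×0.90629 = 0.215368 + 0.230081 = 0.445449.
Q̄ = (S₀/π) × [bracket] = (1361/π) × 0.445449 = 192.98 W/m².
Ratio Q̄_A / Q̄_B = 481.19 / 192.98 = 2.493.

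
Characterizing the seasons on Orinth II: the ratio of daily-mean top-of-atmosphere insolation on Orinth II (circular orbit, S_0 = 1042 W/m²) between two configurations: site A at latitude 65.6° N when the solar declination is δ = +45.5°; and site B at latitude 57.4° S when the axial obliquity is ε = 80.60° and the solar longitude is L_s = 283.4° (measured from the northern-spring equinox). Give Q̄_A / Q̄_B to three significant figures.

Q̄_A / Q̄_B ≈ 0.803

— Configuration A (ϕ=+65.6°):
cos h₀ = −tan(+65.6°) tan(+45.500°) = -2.2433 ≤ −1 ⇒ polar day, h₀ = π.
Bracket: h₀ sin ϕ sin δ + cos ϕ cos δ sin h₀ = 3.1416×0.91068×0.71325 + 0.41310×0.70091×0.00000 = 2.040603 + 0.000000 = 2.040603.
Q̄ = (S_0/π) × [bracket] = (1042/π) × 2.040603 = 676.82 W/m².
— Configuration B (ϕ=-57.4°):
Solar declination: sin δ = sin ε · sin L_s = sin 80.60° × sin 283.4° = -0.95971, so δ = -73.681°.
cos h₀ = −tan(-57.4°) tan(-73.681°) = -5.3408 ≤ −1 ⇒ polar day, h₀ = π.
Bracket: h₀ sin ϕ sin δ + cos ϕ cos δ sin h₀ = 3.1416×-0.84245×-0.95971 + 0.53877×0.28098×0.00000 = 2.540008 + 0.000000 = 2.540008.
Q̄ = (S_0/π) × [bracket] = (1042/π) × 2.540008 = 842.47 W/m².
Ratio Q̄_A / Q̄_B = 676.82 / 842.47 = 0.8034.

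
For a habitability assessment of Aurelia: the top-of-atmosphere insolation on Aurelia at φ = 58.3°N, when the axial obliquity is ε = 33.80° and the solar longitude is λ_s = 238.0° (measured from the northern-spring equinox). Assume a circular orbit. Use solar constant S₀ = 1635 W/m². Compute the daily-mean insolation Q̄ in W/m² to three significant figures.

Q̄ ≈ 11.2 W/m²

Solar declination: sin δ = sin ε · sin λ_s = sin 33.80° × sin 238.0° = -0.47177, so δ = -28.149°.
cos H₀ = −tan(+58.3°) tan(-28.149°) = 0.8663, H₀ = 0.5230 rad.
Bracket: H₀ sin φ sin δ + cos φ cos δ sin H₀ = 0.5230×0.85081×-0.47177 + 0.52547×0.88172×0.49949 = -0.209925 + 0.231422 = 0.021497.
Q̄ = (S₀/π) × [bracket] = (1635/π) × 0.021497 = 11.19 W/m².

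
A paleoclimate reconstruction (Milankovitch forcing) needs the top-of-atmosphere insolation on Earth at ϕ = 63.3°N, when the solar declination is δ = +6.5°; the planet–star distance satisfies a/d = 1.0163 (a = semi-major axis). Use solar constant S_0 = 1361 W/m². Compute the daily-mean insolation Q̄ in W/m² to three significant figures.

cos h₀ = −tan(+63.3°) tan(+6.500°) = -0.2265, h₀ = 1.7993 rad.
Bracket: h₀ sin ϕ sin δ + cos ϕ cos δ sin h₀ = 1.7993×0.89337×0.11320 + 0.44932×0.99357×0.97400 = 0.181962 + 0.434824 = 0.616786.
Inverse-square distance factor (a/d)² = 1.0163² = 1.032866.
Q̄ = (S_0/π) × 1.032866 × [bracket] = (1361/π) × 1.032866 × 0.616786 = 276.0 W/m².

Q̄ ≈ 276 W/m²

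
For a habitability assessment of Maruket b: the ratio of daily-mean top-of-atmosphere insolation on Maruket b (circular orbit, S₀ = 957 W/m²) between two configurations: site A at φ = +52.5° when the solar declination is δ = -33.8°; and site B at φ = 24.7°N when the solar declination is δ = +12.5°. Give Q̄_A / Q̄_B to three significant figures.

Q̄_A / Q̄_B ≈ 0.0212

— Configuration A (φ=+52.5°):
cos H₀ = −tan(+52.5°) tan(-33.800°) = 0.8724, H₀ = 0.5106 rad.
Bracket: H₀ sin φ sin δ + cos φ cos δ sin H₀ = 0.5106×0.79335×-0.55630 + 0.60876×0.83098×0.48873 = -0.225349 + 0.247233 = 0.021884.
Q̄ = (S₀/π) × [bracket] = (957/π) × 0.021884 = 6.6664 W/m².
— Configuration B (φ=+24.7°):
cos H₀ = −tan(+24.7°) tan(+12.500°) = -0.1020, H₀ = 1.6729 rad.
Bracket: H₀ sin φ sin δ + cos φ cos δ sin H₀ = 1.6729×0.41787×0.21644 + 0.90851×0.97630×0.99479 = 0.151303 + 0.882357 = 1.033660.
Q̄ = (S₀/π) × [bracket] = (957/π) × 1.033660 = 314.88 W/m².
Ratio Q̄_A / Q̄_B = 6.6664 / 314.88 = 0.02117.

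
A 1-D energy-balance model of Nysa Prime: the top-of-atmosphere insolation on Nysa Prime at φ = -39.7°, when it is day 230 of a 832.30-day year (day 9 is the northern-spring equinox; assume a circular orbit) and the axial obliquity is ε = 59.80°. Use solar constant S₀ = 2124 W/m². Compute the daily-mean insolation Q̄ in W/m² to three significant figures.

Q̄ ≈ 0.00 W/m²

Solar longitude: λ_s = 360° × (230 − 9)/832.30 = 95.591°.
sin δ = sin 59.80° × sin 95.591° = 0.86016, so δ = +59.335°.
cos H₀ = −tan(-39.7°) tan(+59.335°) = 1.4002 ≥ 1 ⇒ polar night, H₀ = 0 and Q̄ = 0.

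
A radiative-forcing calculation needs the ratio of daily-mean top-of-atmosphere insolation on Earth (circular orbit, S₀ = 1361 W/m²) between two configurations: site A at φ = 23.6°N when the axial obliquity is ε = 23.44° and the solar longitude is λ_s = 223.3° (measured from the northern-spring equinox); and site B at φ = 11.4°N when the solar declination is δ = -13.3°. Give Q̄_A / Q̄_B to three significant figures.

— Configuration A (φ=+23.6°):
Solar declination: sin δ = sin ε · sin λ_s = sin 23.44° × sin 223.3° = -0.27281, so δ = -15.832°.
cos H₀ = −tan(+23.6°) tan(-15.832°) = 0.1239, H₀ = 1.4466 rad.
Bracket: H₀ sin φ sin δ + cos φ cos δ sin H₀ = 1.4466×0.40035×-0.27281 + 0.91636×0.96207×0.99230 = -0.157997 + 0.874814 = 0.716817.
Q̄ = (S₀/π) × [bracket] = (1361/π) × 0.716817 = 310.54 W/m².
— Configuration B (φ=+11.4°):
cos H₀ = −tan(+11.4°) tan(-13.300°) = 0.0477, H₀ = 1.5231 rad.
Bracket: H₀ sin φ sin δ + cos φ cos δ sin H₀ = 1.5231×0.19766×-0.23005 + 0.98027×0.97318×0.99886 = -0.069258 + 0.952892 = 0.883634.
Q̄ = (S₀/π) × [bracket] = (1361/π) × 0.883634 = 382.81 W/m².
Ratio Q̄_A / Q̄_B = 310.54 / 382.81 = 0.8112.

Q̄_A / Q̄_B ≈ 0.811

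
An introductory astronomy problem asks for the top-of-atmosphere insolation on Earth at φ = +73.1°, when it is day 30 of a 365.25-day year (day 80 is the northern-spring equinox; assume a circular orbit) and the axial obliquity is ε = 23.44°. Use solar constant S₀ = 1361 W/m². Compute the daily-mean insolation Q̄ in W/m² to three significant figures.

Q̄ ≈ 0.00 W/m²

Solar longitude: λ_s = 360° × (30 − 80)/365.25 = -49.281°, i.e. -49.281° + 360° = 310.719°.
sin δ = sin 23.44° × sin 310.719° = -0.30149, so δ = -17.547°.
cos H₀ = −tan(+73.1°) tan(-17.547°) = 1.0408 ≥ 1 ⇒ polar night, H₀ = 0 and Q̄ = 0.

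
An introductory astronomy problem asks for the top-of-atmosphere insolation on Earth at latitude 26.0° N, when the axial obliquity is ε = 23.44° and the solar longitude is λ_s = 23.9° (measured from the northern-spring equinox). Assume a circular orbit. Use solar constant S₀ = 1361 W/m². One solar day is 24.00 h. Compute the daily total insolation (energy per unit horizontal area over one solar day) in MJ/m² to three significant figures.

Solar declination: sin δ = sin ε · sin λ_s = sin 23.44° × sin 23.9° = 0.16116, so δ = +9.274°.
cos H₀ = −tan(+26.0°) tan(+9.274°) = -0.0796, H₀ = 1.6505 rad.
Bracket: H₀ sin φ sin δ + cos φ cos δ sin H₀ = 1.6505×0.43837×0.16116 + 0.89879×0.98693×0.99682 = 0.116604 + 0.884222 = 1.000826.
Q̄ = (S₀/π) × [bracket] = (1361/π) × 1.000826 = 433.58 W/m².
Daily total = Q̄ × 24.00 h × 3600 s/h = 433.58 × 24.00 × 3600 / 10⁶ = 37.46 MJ/m².

37.5 MJ/m²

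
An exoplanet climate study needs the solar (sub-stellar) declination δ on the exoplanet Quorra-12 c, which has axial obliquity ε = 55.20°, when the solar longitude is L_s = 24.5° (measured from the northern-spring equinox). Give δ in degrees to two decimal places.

δ = +19.91°

sin δ = sin ε · sin L_s = sin 55.20° × sin 24.5° = 0.340525.
δ = arcsin(0.340525) = +19.91°.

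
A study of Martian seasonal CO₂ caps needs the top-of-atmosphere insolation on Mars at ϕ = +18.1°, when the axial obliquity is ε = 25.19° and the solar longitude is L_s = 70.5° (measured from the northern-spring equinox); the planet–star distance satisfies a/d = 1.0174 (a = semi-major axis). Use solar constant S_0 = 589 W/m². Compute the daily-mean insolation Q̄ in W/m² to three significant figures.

Q̄ ≈ 209 W/m²

Solar declination: sin δ = sin ε · sin L_s = sin 25.19° × sin 70.5° = 0.40121, so δ = +23.654°.
cos h₀ = −tan(+18.1°) tan(+23.654°) = -0.1432, h₀ = 1.7145 rad.
Bracket: h₀ sin ϕ sin δ + cos ϕ cos δ sin h₀ = 1.7145×0.31068×0.40121 + 0.95052×0.91599×0.98970 = 0.213709 + 0.861699 = 1.075408.
Inverse-square distance factor (a/d)² = 1.0174² = 1.035103.
Q̄ = (S_0/π) × 1.035103 × [bracket] = (589/π) × 1.035103 × 1.075408 = 208.7 W/m².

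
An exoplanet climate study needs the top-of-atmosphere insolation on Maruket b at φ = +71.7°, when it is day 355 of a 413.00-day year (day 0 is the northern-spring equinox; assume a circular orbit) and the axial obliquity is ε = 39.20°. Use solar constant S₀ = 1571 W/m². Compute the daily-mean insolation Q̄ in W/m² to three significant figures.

Solar longitude: λ_s = 360° × (355 − 0)/413.00 = 309.443°.
sin δ = sin 39.20° × sin 309.443° = -0.48809, so δ = -29.215°.
cos H₀ = −tan(+71.7°) tan(-29.215°) = 1.6909 ≥ 1 ⇒ polar night, H₀ = 0 and Q̄ = 0.

Q̄ ≈ 0.00 W/m²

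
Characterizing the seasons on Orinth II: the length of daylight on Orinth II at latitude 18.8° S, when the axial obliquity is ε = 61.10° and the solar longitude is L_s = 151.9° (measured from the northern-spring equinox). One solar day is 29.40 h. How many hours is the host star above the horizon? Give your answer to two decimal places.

13.25 h

Solar declination: sin δ = sin ε · sin L_s = sin 61.10° × sin 151.9° = 0.41235, so δ = +24.353°.
cos h₀ = −tan ϕ · tan δ = −tan(-18.8°) × tan(+24.353°) = 0.1541, so h₀ = 1.4161 rad = 81.14°.
Daylight = 2h₀/(2π) × 29.40 h = (1.4161/π) × 29.40 = 13.25 h.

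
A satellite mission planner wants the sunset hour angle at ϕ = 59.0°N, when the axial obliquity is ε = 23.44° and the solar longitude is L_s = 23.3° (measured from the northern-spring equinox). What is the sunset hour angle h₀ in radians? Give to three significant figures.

h₀ = 1.84 rad

Solar declination: sin δ = sin ε · sin L_s = sin 23.44° × sin 23.3° = 0.15734, so δ = +9.053°.
cos h₀ = −tan ϕ · tan δ = −tan(+59.0°) × tan(+9.053°) = -0.2652, so h₀ = 1.8392 rad = 105.38°.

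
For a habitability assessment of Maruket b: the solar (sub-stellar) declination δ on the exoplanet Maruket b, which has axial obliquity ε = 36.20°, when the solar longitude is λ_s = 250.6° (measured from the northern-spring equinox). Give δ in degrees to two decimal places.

sin δ = sin ε · sin λ_s = sin 36.20° × sin 250.6° = -0.557073.
δ = arcsin(-0.557073) = -33.85°.

δ = -33.85°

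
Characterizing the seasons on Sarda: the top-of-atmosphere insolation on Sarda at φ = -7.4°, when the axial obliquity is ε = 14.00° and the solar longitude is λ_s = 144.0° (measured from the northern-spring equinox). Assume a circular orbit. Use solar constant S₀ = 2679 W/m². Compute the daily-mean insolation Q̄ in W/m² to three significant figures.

Q̄ ≈ 813 W/m²

Solar declination: sin δ = sin ε · sin λ_s = sin 14.00° × sin 144.0° = 0.14220, so δ = +8.175°.
cos H₀ = −tan(-7.4°) tan(+8.175°) = 0.0187, H₀ = 1.5521 rad.
Bracket: H₀ sin φ sin δ + cos φ cos δ sin H₀ = 1.5521×-0.12880×0.14220 + 0.99167×0.98984×0.99983 = -0.028427 + 0.981428 = 0.953001.
Q̄ = (S₀/π) × [bracket] = (2679/π) × 0.953001 = 812.7 W/m².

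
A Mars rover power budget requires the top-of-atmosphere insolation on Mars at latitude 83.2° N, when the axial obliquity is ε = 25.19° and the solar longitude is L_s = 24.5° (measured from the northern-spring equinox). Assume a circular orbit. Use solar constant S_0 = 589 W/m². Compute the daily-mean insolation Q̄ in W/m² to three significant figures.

Q̄ ≈ 103 W/m²

Solar declination: sin δ = sin ε · sin L_s = sin 25.19° × sin 24.5° = 0.17650, so δ = +10.166°.
cos h₀ = −tan(+83.2°) tan(+10.166°) = -1.5038 ≤ −1 ⇒ polar day, h₀ = π.
Bracket: h₀ sin ϕ sin δ + cos ϕ cos δ sin h₀ = 3.1416×0.99297×0.17650 + 0.11840×0.98430×0.00000 = 0.550594 + 0.000000 = 0.550594.
Q̄ = (S_0/π) × [bracket] = (589/π) × 0.550594 = 103.2 W/m².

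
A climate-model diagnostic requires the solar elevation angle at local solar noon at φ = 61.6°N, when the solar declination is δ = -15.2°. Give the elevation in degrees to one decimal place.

13.2°

At local noon the hour angle is zero, so the zenith angle equals |φ − δ| = |+61.6° − (-15.200°)| = 76.800°.
Elevation = 90° − 76.800° = 13.2°.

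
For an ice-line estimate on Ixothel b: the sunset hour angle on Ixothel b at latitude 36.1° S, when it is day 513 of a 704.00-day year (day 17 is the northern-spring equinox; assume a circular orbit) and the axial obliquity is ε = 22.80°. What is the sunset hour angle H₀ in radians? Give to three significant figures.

H₀ = 1.87 rad

Solar longitude: λ_s = 360° × (513 − 17)/704.00 = 253.636°.
sin δ = sin 22.80° × sin 253.636° = -0.37182, so δ = -21.828°.
cos H₀ = −tan φ · tan δ = −tan(-36.1°) × tan(-21.828°) = -0.2921, so H₀ = 1.8672 rad = 106.98°.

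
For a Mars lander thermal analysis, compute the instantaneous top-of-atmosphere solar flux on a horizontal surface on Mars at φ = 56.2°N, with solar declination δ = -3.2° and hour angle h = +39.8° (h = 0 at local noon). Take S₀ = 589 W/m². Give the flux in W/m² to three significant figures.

224 W/m²

cos θ_z = sin φ sin δ + cos φ cos δ cos h = -0.046387 + 0.426726 = 0.380339.
Flux = S₀ · cos θ_z = 589 × 0.380339 = 224.0 W/m².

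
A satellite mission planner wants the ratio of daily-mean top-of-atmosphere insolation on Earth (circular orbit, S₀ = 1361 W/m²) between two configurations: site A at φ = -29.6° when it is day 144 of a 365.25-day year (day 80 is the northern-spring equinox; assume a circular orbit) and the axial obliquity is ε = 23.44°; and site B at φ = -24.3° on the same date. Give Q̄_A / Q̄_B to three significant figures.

Q̄_A / Q̄_B ≈ 0.876

— Configuration A (φ=-29.6°):
Solar longitude: λ_s = 360° × (144 − 80)/365.25 = 63.080°.
sin δ = sin 23.44° × sin 63.080° = 0.35468, so δ = +20.774°.
cos H₀ = −tan(-29.6°) tan(+20.774°) = 0.2155, H₀ = 1.3536 rad.
Bracket: H₀ sin φ sin δ + cos φ cos δ sin H₀ = 1.3536×-0.49394×0.35468 + 0.86949×0.93499×0.97650 = -0.237138 + 0.793860 = 0.556722.
Q̄ = (S₀/π) × [bracket] = (1361/π) × 0.556722 = 241.18 W/m².
— Configuration B (φ=-24.3°):
cos H₀ = −tan(-24.3°) tan(+20.774°) = 0.1713, H₀ = 1.3987 rad.
Bracket: H₀ sin φ sin δ + cos φ cos δ sin H₀ = 1.3987×-0.41151×0.35468 + 0.91140×0.93499×0.98522 = -0.204146 + 0.839555 = 0.635409.
Q̄ = (S₀/π) × [bracket] = (1361/π) × 0.635409 = 275.27 W/m².
Ratio Q̄_A / Q̄_B = 241.18 / 275.27 = 0.8762.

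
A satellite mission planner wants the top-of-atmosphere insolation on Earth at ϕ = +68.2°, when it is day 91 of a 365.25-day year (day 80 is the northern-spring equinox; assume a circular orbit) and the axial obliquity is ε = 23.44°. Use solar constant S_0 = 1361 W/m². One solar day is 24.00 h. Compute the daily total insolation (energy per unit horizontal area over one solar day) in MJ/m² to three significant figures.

18.2 MJ/m²

Solar longitude: L_s = 360° × (91 − 80)/365.25 = 10.842°.
sin δ = sin 23.44° × sin 10.842° = 0.07482, so δ = +4.291°.
cos h₀ = −tan(+68.2°) tan(+4.291°) = -0.1876, h₀ = 1.7595 rad.
Bracket: h₀ sin ϕ sin δ + cos ϕ cos δ sin h₀ = 1.7595×0.92849×0.07482 + 0.37137×0.99720×0.98225 = 0.122232 + 0.363757 = 0.485989.
Q̄ = (S_0/π) × [bracket] = (1361/π) × 0.485989 = 210.54 W/m².
Daily total = Q̄ × 24.00 h × 3600 s/h = 210.54 × 24.00 × 3600 / 10⁶ = 18.19 MJ/m².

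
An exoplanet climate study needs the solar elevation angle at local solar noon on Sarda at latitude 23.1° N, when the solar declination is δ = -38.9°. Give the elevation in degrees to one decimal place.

28.0°

At local noon the hour angle is zero, so the zenith angle equals |φ − δ| = |+23.1° − (-38.900°)| = 62.000°.
Elevation = 90° − 62.000° = 28.0°.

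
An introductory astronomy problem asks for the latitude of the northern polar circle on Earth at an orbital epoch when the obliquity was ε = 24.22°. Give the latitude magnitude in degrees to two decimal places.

The polar circle is the lowest latitude that experiences at least one full rotation of continuous daylight at the northern-summer solstice; it lies at |φ| = 90° − ε = 90° − 24.22° = 65.78°.

65.78°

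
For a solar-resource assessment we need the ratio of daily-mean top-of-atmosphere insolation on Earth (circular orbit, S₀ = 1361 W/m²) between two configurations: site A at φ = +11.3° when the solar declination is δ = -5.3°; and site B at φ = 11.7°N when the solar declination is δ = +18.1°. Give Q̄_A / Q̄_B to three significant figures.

— Configuration A (φ=+11.3°):
cos H₀ = −tan(+11.3°) tan(-5.300°) = 0.0185, H₀ = 1.5523 rad.
Bracket: H₀ sin φ sin δ + cos φ cos δ sin H₀ = 1.5523×0.19595×-0.09237 + 0.98061×0.99572×0.99983 = -0.028096 + 0.976247 = 0.948151.
Q̄ = (S₀/π) × [bracket] = (1361/π) × 0.948151 = 410.76 W/m².
— Configuration B (φ=+11.7°):
cos H₀ = −tan(+11.7°) tan(+18.100°) = -0.0677, H₀ = 1.6385 rad.
Bracket: H₀ sin φ sin δ + cos φ cos δ sin H₀ = 1.6385×0.20279×0.31068 + 0.97922×0.95052×0.99771 = 0.103230 + 0.928637 = 1.031867.
Q̄ = (S₀/π) × [bracket] = (1361/π) × 1.031867 = 447.03 W/m².
Ratio Q̄_A / Q̄_B = 410.76 / 447.03 = 0.9189.

Q̄_A / Q̄_B ≈ 0.919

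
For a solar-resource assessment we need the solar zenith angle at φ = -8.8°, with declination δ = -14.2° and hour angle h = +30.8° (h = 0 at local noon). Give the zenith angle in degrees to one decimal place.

θ_z = 30.6°

cos θ_z = sin φ sin δ + cos φ cos δ cos h = 0.037529 + 0.822912 = 0.860441.
θ_z = arccos(0.860441) = 30.6°.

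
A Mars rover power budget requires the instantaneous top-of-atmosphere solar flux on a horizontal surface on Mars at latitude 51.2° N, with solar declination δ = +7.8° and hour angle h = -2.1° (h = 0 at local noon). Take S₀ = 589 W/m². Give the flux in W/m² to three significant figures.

cos θ_z = sin φ sin δ + cos φ cos δ cos h = 0.105768 + 0.620389 = 0.726157.
Flux = S₀ · cos θ_z = 589 × 0.726157 = 427.7 W/m².

428 W/m²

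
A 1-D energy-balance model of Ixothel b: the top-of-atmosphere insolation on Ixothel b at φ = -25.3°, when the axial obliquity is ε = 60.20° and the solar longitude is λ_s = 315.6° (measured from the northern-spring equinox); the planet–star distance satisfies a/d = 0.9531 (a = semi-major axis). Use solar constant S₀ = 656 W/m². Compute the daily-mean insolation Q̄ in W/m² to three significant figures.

Solar declination: sin δ = sin ε · sin λ_s = sin 60.20° × sin 315.6° = -0.60714, so δ = -37.383°.
cos H₀ = −tan(-25.3°) tan(-37.383°) = -0.3612, H₀ = 1.9403 rad.
Bracket: H₀ sin φ sin δ + cos φ cos δ sin H₀ = 1.9403×-0.42736×-0.60714 + 0.90408×0.79459×0.93249 = 0.503444 + 0.669876 = 1.173320.
Inverse-square distance factor (a/d)² = 0.9531² = 0.908400.
Q̄ = (S₀/π) × 0.908400 × [bracket] = (656/π) × 0.908400 × 1.173320 = 222.6 W/m².

Q̄ ≈ 223 W/m²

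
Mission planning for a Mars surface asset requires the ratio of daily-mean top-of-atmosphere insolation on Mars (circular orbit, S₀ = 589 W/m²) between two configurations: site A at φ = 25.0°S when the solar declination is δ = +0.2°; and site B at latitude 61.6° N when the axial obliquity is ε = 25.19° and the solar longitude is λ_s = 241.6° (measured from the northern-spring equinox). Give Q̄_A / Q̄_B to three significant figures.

Q̄_A / Q̄_B ≈ 16.8

— Configuration A (φ=-25.0°):
cos H₀ = −tan(-25.0°) tan(+0.200°) = 0.0016, H₀ = 1.5692 rad.
Bracket: H₀ sin φ sin δ + cos φ cos δ sin H₀ = 1.5692×-0.42262×0.00349 + 0.90631×0.99999×1.00000 = -0.002314 + 0.906301 = 0.903987.
Q̄ = (S₀/π) × [bracket] = (589/π) × 0.903987 = 169.48 W/m².
— Configuration B (φ=+61.6°):
Solar declination: sin δ = sin ε · sin λ_s = sin 25.19° × sin 241.6° = -0.37440, so δ = -21.987°.
cos H₀ = −tan(+61.6°) tan(-21.987°) = 0.7467, H₀ = 0.7276 rad.
Bracket: H₀ sin φ sin δ + cos φ cos δ sin H₀ = 0.7276×0.87965×-0.37440 + 0.47562×0.92727×0.66511 = -0.239628 + 0.293332 = 0.053704.
Q̄ = (S₀/π) × [bracket] = (589/π) × 0.053704 = 10.069 W/m².
Ratio Q̄_A / Q̄_B = 169.48 / 10.069 = 16.83.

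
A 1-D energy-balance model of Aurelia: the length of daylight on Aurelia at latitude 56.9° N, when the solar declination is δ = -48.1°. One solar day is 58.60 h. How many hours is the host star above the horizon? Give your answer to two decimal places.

cos h₀ = −tan ϕ · tan δ = 1.7097 ≥ 1, so the host star never rises (polar night) and h₀ = 0.
Daylight = 2h₀/(2π) × 58.60 h = (0.0000/π) × 58.60 = 0.00 h.

0.00 h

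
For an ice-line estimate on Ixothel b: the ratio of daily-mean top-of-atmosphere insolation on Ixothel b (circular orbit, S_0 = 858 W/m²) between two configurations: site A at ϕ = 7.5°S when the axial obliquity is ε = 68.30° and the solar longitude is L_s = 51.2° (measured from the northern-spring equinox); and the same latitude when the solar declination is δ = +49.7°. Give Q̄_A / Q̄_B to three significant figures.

Q̄_A / Q̄_B ≈ 1.10

— Configuration A (ϕ=-7.5°):
Solar declination: sin δ = sin ε · sin L_s = sin 68.30° × sin 51.2° = 0.72411, so δ = +46.395°.
cos h₀ = −tan(-7.5°) tan(+46.395°) = 0.1382, h₀ = 1.4321 rad.
Bracket: h₀ sin ϕ sin δ + cos ϕ cos δ sin h₀ = 1.4321×-0.13053×0.72411 + 0.99144×0.68969×0.99040 = -0.135359 + 0.677222 = 0.541863.
Q̄ = (S_0/π) × [bracket] = (858/π) × 0.541863 = 147.99 W/m².
— Configuration B (ϕ=-7.5°):
cos h₀ = −tan(-7.5°) tan(+49.700°) = 0.1552, h₀ = 1.4149 rad.
Bracket: h₀ sin ϕ sin δ + cos ϕ cos δ sin h₀ = 1.4149×-0.13053×0.76267 + 0.99144×0.64679×0.98788 = -0.140855 + 0.633481 = 0.492626.
Q̄ = (S_0/π) × [bracket] = (858/π) × 0.492626 = 134.54 W/m².
Ratio Q̄_A / Q̄_B = 147.99 / 134.54 = 1.100.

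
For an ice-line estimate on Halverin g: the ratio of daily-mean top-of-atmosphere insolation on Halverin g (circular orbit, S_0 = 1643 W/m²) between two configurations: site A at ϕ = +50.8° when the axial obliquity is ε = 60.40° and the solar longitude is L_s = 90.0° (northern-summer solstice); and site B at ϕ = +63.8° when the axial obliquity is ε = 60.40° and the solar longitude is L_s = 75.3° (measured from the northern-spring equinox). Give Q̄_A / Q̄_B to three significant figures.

— Configuration A (ϕ=+50.8°):
Solar declination: sin δ = sin ε · sin L_s = sin 60.40° × sin 90.0° = 0.86949, so δ = +60.400°.
cos h₀ = −tan(+50.8°) tan(+60.400°) = -2.1584 ≤ −1 ⇒ polar day, h₀ = π.
Bracket: h₀ sin ϕ sin δ + cos ϕ cos δ sin h₀ = 3.1416×0.77494×0.86949 + 0.63203×0.49394×0.00000 = 2.116818 + 0.000000 = 2.116818.
Q̄ = (S_0/π) × [bracket] = (1643/π) × 2.116818 = 1107.1 W/m².
— Configuration B (ϕ=+63.8°):
Solar declination: sin δ = sin ε · sin L_s = sin 60.40° × sin 75.3° = 0.84103, so δ = +57.250°.
cos h₀ = −tan(+63.8°) tan(+57.250°) = -3.1595 ≤ −1 ⇒ polar day, h₀ = π.
Bracket: h₀ sin ϕ sin δ + cos ϕ cos δ sin h₀ = 3.1416×0.89726×0.84103 + 0.44151×0.54098×0.00000 = 2.370722 + 0.000000 = 2.370722.
Q̄ = (S_0/π) × [bracket] = (1643/π) × 2.370722 = 1239.8 W/m².
Ratio Q̄_A / Q̄_B = 1107.1 / 1239.8 = 0.8930.

Q̄_A / Q̄_B ≈ 0.893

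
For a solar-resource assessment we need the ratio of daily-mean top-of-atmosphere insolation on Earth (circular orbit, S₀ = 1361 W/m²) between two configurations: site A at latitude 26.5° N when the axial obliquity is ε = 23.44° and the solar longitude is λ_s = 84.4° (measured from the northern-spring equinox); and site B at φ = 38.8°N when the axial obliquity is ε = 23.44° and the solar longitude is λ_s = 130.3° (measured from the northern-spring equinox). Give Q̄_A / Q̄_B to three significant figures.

— Configuration A (φ=+26.5°):
Solar declination: sin δ = sin ε · sin λ_s = sin 23.44° × sin 84.4° = 0.39589, so δ = +23.321°.
cos H₀ = −tan(+26.5°) tan(+23.321°) = -0.2149, H₀ = 1.7874 rad.
Bracket: H₀ sin φ sin δ + cos φ cos δ sin H₀ = 1.7874×0.44620×0.39589 + 0.89493×0.91830×0.97663 = 0.315737 + 0.802608 = 1.118345.
Q̄ = (S₀/π) × [bracket] = (1361/π) × 1.118345 = 484.49 W/m².
— Configuration B (φ=+38.8°):
Solar declination: sin δ = sin ε · sin λ_s = sin 23.44° × sin 130.3° = 0.30338, so δ = +17.661°.
cos H₀ = −tan(+38.8°) tan(+17.661°) = -0.2560, H₀ = 1.8297 rad.
Bracket: H₀ sin φ sin δ + cos φ cos δ sin H₀ = 1.8297×0.62660×0.30338 + 0.77934×0.95287×0.96668 = 0.347822 + 0.717866 = 1.065688.
Q̄ = (S₀/π) × [bracket] = (1361/π) × 1.065688 = 461.68 W/m².
Ratio Q̄_A / Q̄_B = 484.49 / 461.68 = 1.049.

Q̄_A / Q̄_B ≈ 1.05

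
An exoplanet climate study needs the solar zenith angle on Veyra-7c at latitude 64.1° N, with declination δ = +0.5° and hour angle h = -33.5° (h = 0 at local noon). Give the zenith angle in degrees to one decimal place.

cos θ_z = sin ϕ sin δ + cos ϕ cos δ cos h = 0.007850 + 0.364229 = 0.372079.
θ_z = arccos(0.372079) = 68.2°.

θ_z = 68.2°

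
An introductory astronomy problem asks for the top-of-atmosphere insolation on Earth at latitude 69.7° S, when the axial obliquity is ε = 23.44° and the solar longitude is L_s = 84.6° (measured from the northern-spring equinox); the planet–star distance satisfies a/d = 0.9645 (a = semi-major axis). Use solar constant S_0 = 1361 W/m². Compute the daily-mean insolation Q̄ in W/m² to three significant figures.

Q̄ ≈ 0.00 W/m²

Solar declination: sin δ = sin ε · sin L_s = sin 23.44° × sin 84.6° = 0.39602, so δ = +23.330°.
cos h₀ = −tan(-69.7°) tan(+23.330°) = 1.1659 ≥ 1 ⇒ polar night, h₀ = 0 and Q̄ = 0.
Inverse-square distance factor (a/d)² = 0.9645² = 0.930260.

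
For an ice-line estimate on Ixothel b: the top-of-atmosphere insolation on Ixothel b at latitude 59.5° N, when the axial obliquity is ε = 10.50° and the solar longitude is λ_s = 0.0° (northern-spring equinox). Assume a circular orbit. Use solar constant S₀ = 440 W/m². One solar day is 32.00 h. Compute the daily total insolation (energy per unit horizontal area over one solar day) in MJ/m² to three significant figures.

Solar declination: sin δ = sin ε · sin λ_s = sin 10.50° × sin 0.0° = 0.00000, so δ = +0.000°.
cos H₀ = −tan(+59.5°) tan(+0.000°) = -0.0000, H₀ = 1.5708 rad.
Bracket: H₀ sin φ sin δ + cos φ cos δ sin H₀ = 1.5708×0.86163×0.00000 + 0.50754×1.00000×1.00000 = 0.000000 + 0.507540 = 0.507540.
Q̄ = (S₀/π) × [bracket] = (440/π) × 0.507540 = 71.084 W/m².
Daily total = Q̄ × 32.00 h × 3600 s/h = 71.084 × 32.00 × 3600 / 10⁶ = 8.189 MJ/m².

8.19 MJ/m²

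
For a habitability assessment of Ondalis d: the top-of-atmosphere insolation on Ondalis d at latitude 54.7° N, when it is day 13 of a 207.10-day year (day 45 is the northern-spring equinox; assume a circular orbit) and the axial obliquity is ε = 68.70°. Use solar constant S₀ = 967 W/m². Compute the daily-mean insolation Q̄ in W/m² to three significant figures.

Q̄ ≈ 0.00 W/m²

Solar longitude: λ_s = 360° × (13 − 45)/207.10 = -55.625°, i.e. -55.625° + 360° = 304.375°.
sin δ = sin 68.70° × sin 304.375° = -0.76898, so δ = -50.263°.
cos H₀ = −tan(+54.7°) tan(-50.263°) = 1.6989 ≥ 1 ⇒ polar night, H₀ = 0 and Q̄ = 0.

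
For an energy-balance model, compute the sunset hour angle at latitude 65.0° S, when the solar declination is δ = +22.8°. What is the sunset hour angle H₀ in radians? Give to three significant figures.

cos H₀ = −tan φ · tan δ = −tan(-65.0°) × tan(+22.800°) = 0.9015, so H₀ = 0.4476 rad = 25.65°.

H₀ = 0.448 rad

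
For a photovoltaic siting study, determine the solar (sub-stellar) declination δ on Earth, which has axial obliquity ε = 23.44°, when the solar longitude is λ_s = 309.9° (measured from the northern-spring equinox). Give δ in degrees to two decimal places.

sin δ = sin ε · sin λ_s = sin 23.44° × sin 309.9° = -0.305169.
δ = arcsin(-0.305169) = -17.77°.

δ = -17.77°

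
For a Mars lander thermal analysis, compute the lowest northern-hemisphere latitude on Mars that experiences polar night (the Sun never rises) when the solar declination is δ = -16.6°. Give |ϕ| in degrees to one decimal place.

|ϕ| = 73.4°

Polar night requires cos h₀ = −tan ϕ tan δ ≥ 1, i.e. tan ϕ tan δ ≤ −1.
The boundary is |tan ϕ| · |tan δ| = 1, so |ϕ| = 90° − |δ| = 90° − 16.6° = 73.4° in the northern hemisphere.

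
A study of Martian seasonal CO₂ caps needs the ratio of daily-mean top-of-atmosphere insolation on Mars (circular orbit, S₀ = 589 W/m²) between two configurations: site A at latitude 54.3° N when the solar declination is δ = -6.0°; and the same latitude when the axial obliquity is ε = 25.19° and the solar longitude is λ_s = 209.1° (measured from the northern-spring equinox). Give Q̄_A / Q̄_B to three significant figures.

Q̄_A / Q̄_B ≈ 1.37

— Configuration A (φ=+54.3°):
cos H₀ = −tan(+54.3°) tan(-6.000°) = 0.1463, H₀ = 1.4240 rad.
Bracket: H₀ sin φ sin δ + cos φ cos δ sin H₀ = 1.4240×0.81208×-0.10453 + 0.58354×0.99452×0.98924 = -0.120879 + 0.574098 = 0.453219.
Q̄ = (S₀/π) × [bracket] = (589/π) × 0.453219 = 84.972 W/m².
— Configuration B (φ=+54.3°):
Solar declination: sin δ = sin ε · sin λ_s = sin 25.19° × sin 209.1° = -0.20699, so δ = -11.946°.
cos H₀ = −tan(+54.3°) tan(-11.946°) = 0.2944, H₀ = 1.2719 rad.
Bracket: H₀ sin φ sin δ + cos φ cos δ sin H₀ = 1.2719×0.81208×-0.20699 + 0.58354×0.97834×0.95567 = -0.213797 + 0.545593 = 0.331796.
Q̄ = (S₀/π) × [bracket] = (589/π) × 0.331796 = 62.207 W/m².
Ratio Q̄_A / Q̄_B = 84.972 / 62.207 = 1.366.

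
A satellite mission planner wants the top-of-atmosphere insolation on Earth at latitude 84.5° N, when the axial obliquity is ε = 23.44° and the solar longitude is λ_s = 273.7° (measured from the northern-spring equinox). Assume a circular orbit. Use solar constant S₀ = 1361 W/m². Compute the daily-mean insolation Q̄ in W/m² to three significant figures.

Solar declination: sin δ = sin ε · sin λ_s = sin 23.44° × sin 273.7° = -0.39696, so δ = -23.388°.
cos H₀ = −tan(+84.5°) tan(-23.388°) = 4.4916 ≥ 1 ⇒ polar night, H₀ = 0 and Q̄ = 0.

Q̄ ≈ 0.00 W/m²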